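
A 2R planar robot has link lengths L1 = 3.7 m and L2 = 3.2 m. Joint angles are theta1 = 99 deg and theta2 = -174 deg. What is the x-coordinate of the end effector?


Convert angles to radians: theta1 = 1.7279, theta2 = -3.0369
x = L1*cos(theta1) + L2*cos(theta1+theta2)
x = -0.5788 + 0.8282
x = 0.2494


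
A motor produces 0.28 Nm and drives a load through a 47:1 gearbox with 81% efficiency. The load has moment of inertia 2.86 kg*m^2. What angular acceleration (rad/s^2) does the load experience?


tau_out = tau_motor * N * eta
= 0.28 * 47 * 0.81 = 10.6596 Nm
alpha = tau_out / I = 10.6596 / 2.86
= 3.7271 rad/s^2


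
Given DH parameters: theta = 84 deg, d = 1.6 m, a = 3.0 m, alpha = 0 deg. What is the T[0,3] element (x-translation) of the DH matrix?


T[0,3] = a * cos(theta)
= 3.0 * cos(84 deg)
= 3.0 * 0.1045
= 0.3136


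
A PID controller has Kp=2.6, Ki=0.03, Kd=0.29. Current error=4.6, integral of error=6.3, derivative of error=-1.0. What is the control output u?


u = Kp*e + Ki*int(e) + Kd*de/dt
= 2.6*4.6 + 0.03*6.3 + 0.29*(-1.0)
= 11.96 + 0.189 + -0.29
= 11.859


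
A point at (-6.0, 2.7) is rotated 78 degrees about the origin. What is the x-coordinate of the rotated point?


x' = x*cos(theta) - y*sin(theta)
cos(78 deg) = 0.2079, sin(78 deg) = 0.9781
x' = -6.0 * 0.2079 - 2.7 * 0.9781
= -1.2475 - 2.641
= -3.8885


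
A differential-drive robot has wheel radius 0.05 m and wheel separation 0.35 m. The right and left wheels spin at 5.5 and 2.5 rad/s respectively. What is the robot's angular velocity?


vR = r*wR = 0.05*5.5 = 0.275 m/s
vL = r*wL = 0.05*2.5 = 0.125 m/s
v = (vR+vL)/2 = 0.2 m/s
omega = (vR-vL)/L = 0.4286 rad/s
angular velocity = 0.4286 rad/s


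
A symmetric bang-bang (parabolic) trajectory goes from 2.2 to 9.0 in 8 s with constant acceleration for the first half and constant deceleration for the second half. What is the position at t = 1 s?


Symmetric rest-to-rest: each phase covers (pf-p0)/2 in time T/2. 0.5*a*(T/2)^2 = (pf-p0)/2 => a = 4*(pf-p0)/T^2
a = 4*(9.0-2.2)/8^2 = 0.425
t = 1 is in the acceleration phase (t <= T/2).
p = p0 + 0.5*a*t^2 = 2.2 + 0.5*0.425*1^2
= 2.4125


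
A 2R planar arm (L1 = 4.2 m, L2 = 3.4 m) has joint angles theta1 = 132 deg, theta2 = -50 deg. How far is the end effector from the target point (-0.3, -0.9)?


End effector via forward kinematics:
x = L1*cos(t1) + L2*cos(t1+t2) = -2.3372
y = L1*sin(t1) + L2*sin(t1+t2) = 6.4881
Distance to target:
d = sqrt((-0.3 - -2.3372)^2 + (-0.9 - 6.4881)^2)
= sqrt(4.15 + 54.5843)
= 7.6638 m


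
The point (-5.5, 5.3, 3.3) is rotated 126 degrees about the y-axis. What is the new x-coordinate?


Rotation about y-axis: x' = x*cos(theta) + z*sin(theta)
= -5.5 * -0.5878 + 3.3 * 0.809
= 5.9026


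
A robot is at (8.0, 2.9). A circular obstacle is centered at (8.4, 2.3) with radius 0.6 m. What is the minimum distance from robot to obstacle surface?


center_dist = sqrt((8.0-8.4)^2 + (2.9-2.3)^2)
= sqrt(0.16 + 0.36)
= 0.7211
min_dist = center_dist - radius = 0.7211 - 0.6 = 0.1211 m


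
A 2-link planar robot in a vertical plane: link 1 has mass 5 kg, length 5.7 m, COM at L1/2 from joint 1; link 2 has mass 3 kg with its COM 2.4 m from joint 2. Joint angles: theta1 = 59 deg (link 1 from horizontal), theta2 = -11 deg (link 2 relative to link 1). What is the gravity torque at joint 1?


Horizontal distance from joint 1 to link-1 COM:
  x_c1 = (L1/2)*cos(t1) = 2.85 * 0.515 = 1.4679 m
Horizontal distance from joint 1 to link-2 COM:
  x_c2 = L1*cos(t1) + Lc2*cos(t1+t2)
       = 5.7*0.515 + 2.4*0.6691 = 4.5416 m
tau1 = m1*g*x_c1 + m2*g*x_c2
     = 5*9.81*1.4679 + 3*9.81*4.5416
     = 71.9985 + 133.6602
     = 205.6586 Nm


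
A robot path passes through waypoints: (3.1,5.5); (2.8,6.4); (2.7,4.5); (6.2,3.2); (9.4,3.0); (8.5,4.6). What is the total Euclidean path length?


Segment lengths:
  seg1 = sqrt((-0.3)^2 + (0.9)^2) = 0.9487
  seg2 = sqrt((-0.1)^2 + (-1.9)^2) = 1.9026
  seg3 = sqrt((3.5)^2 + (-1.3)^2) = 3.7336
  seg4 = sqrt((3.2)^2 + (-0.2)^2) = 3.2062
  seg5 = sqrt((-0.9)^2 + (1.6)^2) = 1.8358
Total = 11.6269


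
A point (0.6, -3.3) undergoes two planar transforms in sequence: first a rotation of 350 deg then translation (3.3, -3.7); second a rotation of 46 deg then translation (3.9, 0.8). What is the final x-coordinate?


After transform 1:
x1 = cos(350)*0.6 - sin(350)*-3.3 + 3.3 = 3.3178
y1 = sin(350)*0.6 + cos(350)*-3.3 + -3.7 = -7.0541
After transform 2:
x2 = cos(46)*3.3178 - sin(46)*-7.0541 + 3.9
= 11.279


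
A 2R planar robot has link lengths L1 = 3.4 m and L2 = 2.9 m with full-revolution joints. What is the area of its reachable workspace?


r_max = L1 + L2 = 6.3 m
r_min = |L1 - L2| = 0.5 m
Area = pi*(r_max^2 - r_min^2)
= pi*(39.69 - 0.25)
= pi * 39.44
= 123.9044 m^2


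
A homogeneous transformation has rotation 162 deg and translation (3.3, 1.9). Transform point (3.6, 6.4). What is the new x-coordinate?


x' = cos(theta)*px - sin(theta)*py + tx
= -0.9511*3.6 - 0.309*6.4 + 3.3
= -2.1015


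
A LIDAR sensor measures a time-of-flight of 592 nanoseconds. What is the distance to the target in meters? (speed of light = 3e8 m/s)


tof = 592 ns = 5.92e-07 s
dist = c * tof / 2
= 3e8 * 5.92e-07 / 2
= 88.8 m


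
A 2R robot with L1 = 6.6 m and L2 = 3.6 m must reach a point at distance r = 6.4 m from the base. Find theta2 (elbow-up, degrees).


cos(theta2) = (r^2 - L1^2 - L2^2) / (2*L1*L2)
cos(theta2) = (40.96 - 43.56 - 12.96) / 47.52
cos(theta2) = -0.327441
theta2 = 109.1135 degrees


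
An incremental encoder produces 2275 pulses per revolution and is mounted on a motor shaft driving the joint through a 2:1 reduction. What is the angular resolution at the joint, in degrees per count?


counts per rev = 2275
effective counts at joint = 2275 * 2 = 4550
resolution = 360 / 4550
= 0.0791 deg/count


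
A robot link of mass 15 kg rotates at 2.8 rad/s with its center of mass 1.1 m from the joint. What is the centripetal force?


F = m * omega^2 * r
= 15 * 2.8^2 * 1.1
= 15 * 7.84 * 1.1
= 129.36 N


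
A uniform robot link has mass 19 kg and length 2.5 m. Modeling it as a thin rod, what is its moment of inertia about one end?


I = (1/3) * m * L^2
= (1/3) * 19 * 2.5^2
= 0.333333 * 19 * 6.25
= 39.5833 kg*m^2


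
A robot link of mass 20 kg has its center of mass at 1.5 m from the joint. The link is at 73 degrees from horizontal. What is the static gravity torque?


tau = m*g*L*cos(angle)
= 20 * 9.81 * 1.5 * cos(73 deg)
= 20 * 9.81 * 1.5 * 0.2924
= 86.045 Nm


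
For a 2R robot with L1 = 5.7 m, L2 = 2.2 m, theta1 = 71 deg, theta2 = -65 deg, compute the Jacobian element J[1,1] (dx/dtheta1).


J[1,1] = -L1*sin(t1) - L2*sin(t1+t2)
= -5.7*sin(71) - 2.2*sin(6)
= -5.6194


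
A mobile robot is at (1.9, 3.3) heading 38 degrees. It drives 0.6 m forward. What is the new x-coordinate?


x_new = x0 + d*cos(theta)
= 1.9 + 0.6*cos(38)
= 1.9 + 0.4728
= 2.3728


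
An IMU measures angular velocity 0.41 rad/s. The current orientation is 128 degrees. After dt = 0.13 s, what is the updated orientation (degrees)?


delta_theta = w * dt = 0.41 * 0.13 = 0.0533 rad
= 3.0539 deg
theta_new = 128 + 3.0539 = 131.0539 deg


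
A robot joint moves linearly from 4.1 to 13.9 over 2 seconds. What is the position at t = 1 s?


s = t/T = 1/2 = 0.5
p(t) = p0 + (pf-p0)*s
= 4.1 + (13.9 - 4.1) * 0.5
= 9.0


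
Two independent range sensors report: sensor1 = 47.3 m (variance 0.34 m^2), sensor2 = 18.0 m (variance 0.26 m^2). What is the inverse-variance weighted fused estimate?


w1 = (1/var1) / (1/var1 + 1/var2)
   = 2.9412 / (2.9412 + 3.8462) = 0.4333
w2 = 1 - w1 = 0.5667
fused = w1*s1 + w2*s2 = 20.4967 + 10.2
= 30.6967 m


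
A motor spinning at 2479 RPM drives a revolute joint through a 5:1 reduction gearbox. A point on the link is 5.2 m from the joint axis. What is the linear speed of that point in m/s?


omega_motor = 2479 * 2*pi/60 = 259.6003 rad/s
omega_joint = omega_motor / 5 = 51.9201 rad/s
v = omega_joint * r = 51.9201 * 5.2
= 269.9843 m/s


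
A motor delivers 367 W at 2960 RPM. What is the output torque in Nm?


omega = 2960 * 2*pi/60 = 309.9705 rad/s
tau = P / omega = 367 / 309.9705
= 1.184 Nm


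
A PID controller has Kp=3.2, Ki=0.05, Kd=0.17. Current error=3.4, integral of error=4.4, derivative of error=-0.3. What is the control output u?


u = Kp*e + Ki*int(e) + Kd*de/dt
= 3.2*3.4 + 0.05*4.4 + 0.17*(-0.3)
= 10.88 + 0.22 + -0.051
= 11.049


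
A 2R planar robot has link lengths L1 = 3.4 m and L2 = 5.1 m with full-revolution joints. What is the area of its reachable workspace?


r_max = L1 + L2 = 8.5 m
r_min = |L1 - L2| = 1.7 m
Area = pi*(r_max^2 - r_min^2)
= pi*(72.25 - 2.89)
= pi * 69.36
= 217.9009 m^2


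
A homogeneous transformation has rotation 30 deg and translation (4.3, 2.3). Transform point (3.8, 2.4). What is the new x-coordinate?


x' = cos(theta)*px - sin(theta)*py + tx
= 0.866*3.8 - 0.5*2.4 + 4.3
= 6.3909


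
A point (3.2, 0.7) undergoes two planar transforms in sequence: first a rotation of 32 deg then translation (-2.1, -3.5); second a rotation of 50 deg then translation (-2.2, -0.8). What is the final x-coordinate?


After transform 1:
x1 = cos(32)*3.2 - sin(32)*0.7 + -2.1 = 0.2428
y1 = sin(32)*3.2 + cos(32)*0.7 + -3.5 = -1.2106
After transform 2:
x2 = cos(50)*0.2428 - sin(50)*-1.2106 + -2.2
= -1.1165


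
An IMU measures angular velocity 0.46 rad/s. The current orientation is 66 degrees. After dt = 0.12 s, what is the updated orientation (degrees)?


delta_theta = w * dt = 0.46 * 0.12 = 0.0552 rad
= 3.1627 deg
theta_new = 66 + 3.1627 = 69.1627 deg


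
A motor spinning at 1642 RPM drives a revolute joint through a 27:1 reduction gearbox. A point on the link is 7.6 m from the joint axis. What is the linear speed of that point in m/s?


omega_motor = 1642 * 2*pi/60 = 171.9498 rad/s
omega_joint = omega_motor / 27 = 6.3685 rad/s
v = omega_joint * r = 6.3685 * 7.6
= 48.4007 m/s


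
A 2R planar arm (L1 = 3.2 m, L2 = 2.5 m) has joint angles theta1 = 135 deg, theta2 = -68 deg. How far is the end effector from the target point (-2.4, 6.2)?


End effector via forward kinematics:
x = L1*cos(t1) + L2*cos(t1+t2) = -1.2859
y = L1*sin(t1) + L2*sin(t1+t2) = 4.564
Distance to target:
d = sqrt((-2.4 - -1.2859)^2 + (6.2 - 4.564)^2)
= sqrt(1.2412 + 2.6765)
= 1.9793 m


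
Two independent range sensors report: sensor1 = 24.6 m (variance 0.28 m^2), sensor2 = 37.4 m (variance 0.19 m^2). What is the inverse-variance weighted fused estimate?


w1 = (1/var1) / (1/var1 + 1/var2)
   = 3.5714 / (3.5714 + 5.2632) = 0.4043
w2 = 1 - w1 = 0.5957
fused = w1*s1 + w2*s2 = 9.9447 + 22.2809
= 32.2255 m


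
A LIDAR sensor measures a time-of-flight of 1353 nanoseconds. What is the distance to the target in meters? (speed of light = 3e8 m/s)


tof = 1353 ns = 1.353e-06 s
dist = c * tof / 2
= 3e8 * 1.353e-06 / 2
= 202.95 m


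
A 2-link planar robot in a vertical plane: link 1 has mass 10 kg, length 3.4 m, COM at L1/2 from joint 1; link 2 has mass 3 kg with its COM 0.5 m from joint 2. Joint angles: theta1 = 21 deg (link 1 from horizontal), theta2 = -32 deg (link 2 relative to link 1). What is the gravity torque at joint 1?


Horizontal distance from joint 1 to link-1 COM:
  x_c1 = (L1/2)*cos(t1) = 1.7 * 0.9336 = 1.5871 m
Horizontal distance from joint 1 to link-2 COM:
  x_c2 = L1*cos(t1) + Lc2*cos(t1+t2)
       = 3.4*0.9336 + 0.5*0.9816 = 3.665 m
tau1 = m1*g*x_c1 + m2*g*x_c2
     = 10*9.81*1.5871 + 3*9.81*3.665
     = 155.6932 + 107.8606
     = 263.5538 Nm


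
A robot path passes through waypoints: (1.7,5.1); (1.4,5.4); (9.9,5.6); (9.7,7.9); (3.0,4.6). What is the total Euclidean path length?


Segment lengths:
  seg1 = sqrt((-0.3)^2 + (0.3)^2) = 0.4243
  seg2 = sqrt((8.5)^2 + (0.2)^2) = 8.5024
  seg3 = sqrt((-0.2)^2 + (2.3)^2) = 2.3087
  seg4 = sqrt((-6.7)^2 + (-3.3)^2) = 7.4686
Total = 18.7039


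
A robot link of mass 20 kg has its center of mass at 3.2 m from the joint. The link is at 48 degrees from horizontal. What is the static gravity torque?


tau = m*g*L*cos(angle)
= 20 * 9.81 * 3.2 * cos(48 deg)
= 20 * 9.81 * 3.2 * 0.6691
= 420.107 Nm


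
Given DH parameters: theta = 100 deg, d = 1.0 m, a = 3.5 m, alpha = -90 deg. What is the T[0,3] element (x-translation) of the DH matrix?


T[0,3] = a * cos(theta)
= 3.5 * cos(100 deg)
= 3.5 * -0.1736
= -0.6078


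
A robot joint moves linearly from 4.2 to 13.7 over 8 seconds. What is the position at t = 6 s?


s = t/T = 6/8 = 0.75
p(t) = p0 + (pf-p0)*s
= 4.2 + (13.7 - 4.2) * 0.75
= 11.325


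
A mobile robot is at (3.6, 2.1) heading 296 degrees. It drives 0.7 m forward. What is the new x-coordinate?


x_new = x0 + d*cos(theta)
= 3.6 + 0.7*cos(296)
= 3.6 + 0.3069
= 3.9069


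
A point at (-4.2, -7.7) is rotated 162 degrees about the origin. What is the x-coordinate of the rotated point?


x' = x*cos(theta) - y*sin(theta)
cos(162 deg) = -0.9511, sin(162 deg) = 0.309
x' = -4.2 * -0.9511 - -7.7 * 0.309
= 3.9944 - -2.3794
= 6.3739


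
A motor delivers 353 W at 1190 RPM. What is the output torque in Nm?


omega = 1190 * 2*pi/60 = 124.6165 rad/s
tau = P / omega = 353 / 124.6165
= 2.8327 Nm


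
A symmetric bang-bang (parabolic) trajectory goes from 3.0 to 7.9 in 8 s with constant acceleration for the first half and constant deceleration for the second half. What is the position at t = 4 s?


Symmetric rest-to-rest: each phase covers (pf-p0)/2 in time T/2. 0.5*a*(T/2)^2 = (pf-p0)/2 => a = 4*(pf-p0)/T^2
a = 4*(7.9-3.0)/8^2 = 0.3063
t = 4 is in the acceleration phase (t <= T/2).
p = p0 + 0.5*a*t^2 = 3.0 + 0.5*0.3063*4^2
= 5.45


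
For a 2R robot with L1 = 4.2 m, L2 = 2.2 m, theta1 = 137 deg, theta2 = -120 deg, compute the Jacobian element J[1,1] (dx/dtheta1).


J[1,1] = -L1*sin(t1) - L2*sin(t1+t2)
= -4.2*sin(137) - 2.2*sin(17)
= -3.5076


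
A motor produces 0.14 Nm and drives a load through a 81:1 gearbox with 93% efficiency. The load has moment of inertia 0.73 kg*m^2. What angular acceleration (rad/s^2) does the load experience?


tau_out = tau_motor * N * eta
= 0.14 * 81 * 0.93 = 10.5462 Nm
alpha = tau_out / I = 10.5462 / 0.73
= 14.4468 rad/s^2


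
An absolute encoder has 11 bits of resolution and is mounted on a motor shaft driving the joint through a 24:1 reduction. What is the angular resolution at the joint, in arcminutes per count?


counts = 2^11 = 2048
effective counts at joint = 2048 * 24 = 49152
resolution = 360*60 / 49152
= 0.4395 arcmin/count


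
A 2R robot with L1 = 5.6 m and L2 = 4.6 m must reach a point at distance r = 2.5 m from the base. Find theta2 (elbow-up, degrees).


cos(theta2) = (r^2 - L1^2 - L2^2) / (2*L1*L2)
cos(theta2) = (6.25 - 31.36 - 21.16) / 51.52
cos(theta2) = -0.898098
theta2 = 153.9092 degrees


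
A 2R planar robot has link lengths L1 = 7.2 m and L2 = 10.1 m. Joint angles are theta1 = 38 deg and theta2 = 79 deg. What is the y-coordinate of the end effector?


Convert angles to radians: theta1 = 0.6632, theta2 = 1.3788
y = L1*sin(theta1) + L2*sin(theta1+theta2)
y = 4.4328 + 8.9992
y = 13.4319


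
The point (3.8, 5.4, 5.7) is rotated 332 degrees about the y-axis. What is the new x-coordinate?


Rotation about y-axis: x' = x*cos(theta) + z*sin(theta)
= 3.8 * 0.8829 + 5.7 * -0.4695
= 0.6792


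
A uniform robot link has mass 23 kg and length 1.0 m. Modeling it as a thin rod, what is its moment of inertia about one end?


I = (1/3) * m * L^2
= (1/3) * 23 * 1.0^2
= 0.333333 * 23 * 1.0
= 7.6667 kg*m^2


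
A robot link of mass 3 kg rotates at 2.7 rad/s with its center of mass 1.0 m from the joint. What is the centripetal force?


F = m * omega^2 * r
= 3 * 2.7^2 * 1.0
= 3 * 7.29 * 1.0
= 21.87 N


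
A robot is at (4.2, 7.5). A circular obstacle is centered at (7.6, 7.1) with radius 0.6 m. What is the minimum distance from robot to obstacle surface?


center_dist = sqrt((4.2-7.6)^2 + (7.5-7.1)^2)
= sqrt(11.56 + 0.16)
= 3.4234
min_dist = center_dist - radius = 3.4234 - 0.6 = 2.8234 m


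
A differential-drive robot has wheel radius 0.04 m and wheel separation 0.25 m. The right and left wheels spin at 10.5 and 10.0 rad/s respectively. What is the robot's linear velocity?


vR = r*wR = 0.04*10.5 = 0.42 m/s
vL = r*wL = 0.04*10.0 = 0.4 m/s
v = (vR+vL)/2 = 0.41 m/s
omega = (vR-vL)/L = 0.08 rad/s
linear velocity = 0.41 m/s


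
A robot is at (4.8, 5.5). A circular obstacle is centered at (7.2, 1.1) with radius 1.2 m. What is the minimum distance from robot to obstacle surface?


center_dist = sqrt((4.8-7.2)^2 + (5.5-1.1)^2)
= sqrt(5.76 + 19.36)
= 5.012
min_dist = center_dist - radius = 5.012 - 1.2 = 3.812 m


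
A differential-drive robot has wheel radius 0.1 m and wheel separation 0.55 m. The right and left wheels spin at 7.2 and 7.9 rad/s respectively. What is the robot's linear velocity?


vR = r*wR = 0.1*7.2 = 0.72 m/s
vL = r*wL = 0.1*7.9 = 0.79 m/s
v = (vR+vL)/2 = 0.755 m/s
omega = (vR-vL)/L = -0.1273 rad/s
linear velocity = 0.755 m/s


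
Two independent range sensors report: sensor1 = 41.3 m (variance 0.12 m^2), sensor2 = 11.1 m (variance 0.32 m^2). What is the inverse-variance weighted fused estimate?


w1 = (1/var1) / (1/var1 + 1/var2)
   = 8.3333 / (8.3333 + 3.125) = 0.7273
w2 = 1 - w1 = 0.2727
fused = w1*s1 + w2*s2 = 30.0364 + 3.0273
= 33.0636 m


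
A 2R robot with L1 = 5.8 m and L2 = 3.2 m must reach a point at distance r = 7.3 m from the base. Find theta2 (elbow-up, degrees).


cos(theta2) = (r^2 - L1^2 - L2^2) / (2*L1*L2)
cos(theta2) = (53.29 - 33.64 - 10.24) / 37.12
cos(theta2) = 0.253502
theta2 = 75.3152 degrees


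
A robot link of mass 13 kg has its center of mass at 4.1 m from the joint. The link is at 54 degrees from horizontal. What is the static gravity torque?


tau = m*g*L*cos(angle)
= 13 * 9.81 * 4.1 * cos(54 deg)
= 13 * 9.81 * 4.1 * 0.5878
= 307.337 Nm


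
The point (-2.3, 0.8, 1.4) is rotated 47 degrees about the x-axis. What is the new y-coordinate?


Rotation about x-axis: y' = y*cos(theta) - z*sin(theta)
= 0.8 * 0.682 - 1.4 * 0.7314
= -0.4783


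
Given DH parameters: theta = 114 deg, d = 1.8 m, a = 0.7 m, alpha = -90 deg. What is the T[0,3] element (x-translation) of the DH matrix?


T[0,3] = a * cos(theta)
= 0.7 * cos(114 deg)
= 0.7 * -0.4067
= -0.2847


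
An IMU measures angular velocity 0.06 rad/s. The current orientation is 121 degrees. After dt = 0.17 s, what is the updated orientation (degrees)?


delta_theta = w * dt = 0.06 * 0.17 = 0.0102 rad
= 0.5844 deg
theta_new = 121 + 0.5844 = 121.5844 deg


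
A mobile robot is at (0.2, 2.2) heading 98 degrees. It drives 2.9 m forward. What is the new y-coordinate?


y_new = y0 + d*sin(theta)
= 2.2 + 2.9*sin(98)
= 2.2 + 2.8718
= 5.0718


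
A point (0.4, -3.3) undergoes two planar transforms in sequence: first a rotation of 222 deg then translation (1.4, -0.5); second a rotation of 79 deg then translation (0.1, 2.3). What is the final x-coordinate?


After transform 1:
x1 = cos(222)*0.4 - sin(222)*-3.3 + 1.4 = -1.1054
y1 = sin(222)*0.4 + cos(222)*-3.3 + -0.5 = 1.6847
After transform 2:
x2 = cos(79)*-1.1054 - sin(79)*1.6847 + 0.1
= -1.7647


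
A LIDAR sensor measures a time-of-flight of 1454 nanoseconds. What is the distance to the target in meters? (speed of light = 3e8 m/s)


tof = 1454 ns = 1.454e-06 s
dist = c * tof / 2
= 3e8 * 1.454e-06 / 2
= 218.1 m


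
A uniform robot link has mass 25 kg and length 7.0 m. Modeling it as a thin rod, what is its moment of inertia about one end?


I = (1/3) * m * L^2
= (1/3) * 25 * 7.0^2
= 0.333333 * 25 * 49.0
= 408.3333 kg*m^2


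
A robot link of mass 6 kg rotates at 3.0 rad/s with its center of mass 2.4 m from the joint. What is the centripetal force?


F = m * omega^2 * r
= 6 * 3.0^2 * 2.4
= 6 * 9.0 * 2.4
= 129.6 N


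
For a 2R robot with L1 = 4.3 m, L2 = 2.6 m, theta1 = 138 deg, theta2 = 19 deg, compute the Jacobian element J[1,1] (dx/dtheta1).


J[1,1] = -L1*sin(t1) - L2*sin(t1+t2)
= -4.3*sin(138) - 2.6*sin(157)
= -3.8932


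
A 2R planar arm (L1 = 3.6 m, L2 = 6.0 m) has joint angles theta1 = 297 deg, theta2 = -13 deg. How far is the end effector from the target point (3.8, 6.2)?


End effector via forward kinematics:
x = L1*cos(t1) + L2*cos(t1+t2) = 3.0859
y = L1*sin(t1) + L2*sin(t1+t2) = -9.0294
Distance to target:
d = sqrt((3.8 - 3.0859)^2 + (6.2 - -9.0294)^2)
= sqrt(0.5099 + 231.9346)
= 15.2461 m


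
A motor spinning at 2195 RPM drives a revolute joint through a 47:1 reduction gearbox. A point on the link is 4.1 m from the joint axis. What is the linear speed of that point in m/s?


omega_motor = 2195 * 2*pi/60 = 229.8599 rad/s
omega_joint = omega_motor / 47 = 4.8906 rad/s
v = omega_joint * r = 4.8906 * 4.1
= 20.0516 m/s


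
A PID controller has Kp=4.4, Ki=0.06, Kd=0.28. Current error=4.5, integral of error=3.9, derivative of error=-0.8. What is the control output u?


u = Kp*e + Ki*int(e) + Kd*de/dt
= 4.4*4.5 + 0.06*3.9 + 0.28*(-0.8)
= 19.8 + 0.234 + -0.224
= 19.81


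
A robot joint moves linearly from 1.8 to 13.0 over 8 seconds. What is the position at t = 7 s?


s = t/T = 7/8 = 0.875
p(t) = p0 + (pf-p0)*s
= 1.8 + (13.0 - 1.8) * 0.875
= 11.6


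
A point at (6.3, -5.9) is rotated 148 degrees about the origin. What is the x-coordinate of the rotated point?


x' = x*cos(theta) - y*sin(theta)
cos(148 deg) = -0.848, sin(148 deg) = 0.5299
x' = 6.3 * -0.848 - -5.9 * 0.5299
= -5.3427 - -3.1265
= -2.2162


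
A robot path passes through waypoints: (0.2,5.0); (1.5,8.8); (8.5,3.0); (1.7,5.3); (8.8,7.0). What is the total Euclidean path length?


Segment lengths:
  seg1 = sqrt((1.3)^2 + (3.8)^2) = 4.0162
  seg2 = sqrt((7.0)^2 + (-5.8)^2) = 9.0907
  seg3 = sqrt((-6.8)^2 + (2.3)^2) = 7.1784
  seg4 = sqrt((7.1)^2 + (1.7)^2) = 7.3007
Total = 27.586


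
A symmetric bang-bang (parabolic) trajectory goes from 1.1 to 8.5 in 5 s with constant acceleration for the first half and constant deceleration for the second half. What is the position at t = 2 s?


Symmetric rest-to-rest: each phase covers (pf-p0)/2 in time T/2. 0.5*a*(T/2)^2 = (pf-p0)/2 => a = 4*(pf-p0)/T^2
a = 4*(8.5-1.1)/5^2 = 1.184
t = 2 is in the acceleration phase (t <= T/2).
p = p0 + 0.5*a*t^2 = 1.1 + 0.5*1.184*2^2
= 3.468


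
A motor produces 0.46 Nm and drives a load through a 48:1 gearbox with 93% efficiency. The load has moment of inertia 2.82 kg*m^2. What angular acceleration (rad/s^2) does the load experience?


tau_out = tau_motor * N * eta
= 0.46 * 48 * 0.93 = 20.5344 Nm
alpha = tau_out / I = 20.5344 / 2.82
= 7.2817 rad/s^2


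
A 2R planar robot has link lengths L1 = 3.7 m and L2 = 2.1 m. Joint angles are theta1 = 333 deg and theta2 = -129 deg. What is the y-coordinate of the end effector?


Convert angles to radians: theta1 = 5.8119, theta2 = -2.2515
y = L1*sin(theta1) + L2*sin(theta1+theta2)
y = -1.6798 + -0.8541
y = -2.5339


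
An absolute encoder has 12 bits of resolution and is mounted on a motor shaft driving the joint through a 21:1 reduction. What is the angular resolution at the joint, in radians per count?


counts = 2^12 = 4096
effective counts at joint = 4096 * 21 = 86016
resolution = 2*pi / 86016
= 7.3047e-05 rad/count


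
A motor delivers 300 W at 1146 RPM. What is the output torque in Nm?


omega = 1146 * 2*pi/60 = 120.0088 rad/s
tau = P / omega = 300 / 120.0088
= 2.4998 Nm


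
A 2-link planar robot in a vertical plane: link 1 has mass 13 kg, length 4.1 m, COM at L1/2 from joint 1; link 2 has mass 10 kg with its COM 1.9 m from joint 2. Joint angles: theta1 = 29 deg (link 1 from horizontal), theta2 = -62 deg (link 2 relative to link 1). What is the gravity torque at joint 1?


Horizontal distance from joint 1 to link-1 COM:
  x_c1 = (L1/2)*cos(t1) = 2.05 * 0.8746 = 1.793 m
Horizontal distance from joint 1 to link-2 COM:
  x_c2 = L1*cos(t1) + Lc2*cos(t1+t2)
       = 4.1*0.8746 + 1.9*0.8387 = 5.1794 m
tau1 = m1*g*x_c1 + m2*g*x_c2
     = 13*9.81*1.793 + 10*9.81*5.1794
     = 228.6575 + 508.1006
     = 736.7581 Nm


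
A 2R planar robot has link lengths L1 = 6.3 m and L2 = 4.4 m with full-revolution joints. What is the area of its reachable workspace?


r_max = L1 + L2 = 10.7 m
r_min = |L1 - L2| = 1.9 m
Area = pi*(r_max^2 - r_min^2)
= pi*(114.49 - 3.61)
= pi * 110.88
= 348.3398 m^2


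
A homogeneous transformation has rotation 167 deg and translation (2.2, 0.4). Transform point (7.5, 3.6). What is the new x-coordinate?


x' = cos(theta)*px - sin(theta)*py + tx
= -0.9744*7.5 - 0.225*3.6 + 2.2
= -5.9176


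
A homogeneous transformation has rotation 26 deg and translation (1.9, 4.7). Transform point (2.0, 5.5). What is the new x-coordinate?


x' = cos(theta)*px - sin(theta)*py + tx
= 0.8988*2.0 - 0.4384*5.5 + 1.9
= 1.2865


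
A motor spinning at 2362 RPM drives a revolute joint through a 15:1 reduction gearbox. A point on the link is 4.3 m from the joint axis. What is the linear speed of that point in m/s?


omega_motor = 2362 * 2*pi/60 = 247.3481 rad/s
omega_joint = omega_motor / 15 = 16.4899 rad/s
v = omega_joint * r = 16.4899 * 4.3
= 70.9064 m/s


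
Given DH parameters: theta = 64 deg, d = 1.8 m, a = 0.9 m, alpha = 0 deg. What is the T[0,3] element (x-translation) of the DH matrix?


T[0,3] = a * cos(theta)
= 0.9 * cos(64 deg)
= 0.9 * 0.4384
= 0.3945


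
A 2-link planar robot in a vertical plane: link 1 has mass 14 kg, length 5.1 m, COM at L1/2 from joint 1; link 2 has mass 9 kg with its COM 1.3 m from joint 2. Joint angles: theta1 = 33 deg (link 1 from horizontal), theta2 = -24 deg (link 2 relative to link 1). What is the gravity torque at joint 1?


Horizontal distance from joint 1 to link-1 COM:
  x_c1 = (L1/2)*cos(t1) = 2.55 * 0.8387 = 2.1386 m
Horizontal distance from joint 1 to link-2 COM:
  x_c2 = L1*cos(t1) + Lc2*cos(t1+t2)
       = 5.1*0.8387 + 1.3*0.9877 = 5.5612 m
tau1 = m1*g*x_c1 + m2*g*x_c2
     = 14*9.81*2.1386 + 9*9.81*5.5612
     = 293.7167 + 490.9996
     = 784.7163 Nm


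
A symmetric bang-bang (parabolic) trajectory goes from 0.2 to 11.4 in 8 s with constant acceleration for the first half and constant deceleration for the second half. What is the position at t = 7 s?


Symmetric rest-to-rest: each phase covers (pf-p0)/2 in time T/2. 0.5*a*(T/2)^2 = (pf-p0)/2 => a = 4*(pf-p0)/T^2
a = 4*(11.4-0.2)/8^2 = 0.7
t = 7 is in the deceleration phase (t > T/2).
p = pf - 0.5*a*(T-t)^2 = 11.4 - 0.5*0.7*1^2
= 11.05


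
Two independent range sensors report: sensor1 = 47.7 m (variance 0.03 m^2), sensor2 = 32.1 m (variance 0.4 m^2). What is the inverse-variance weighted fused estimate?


w1 = (1/var1) / (1/var1 + 1/var2)
   = 33.3333 / (33.3333 + 2.5) = 0.9302
w2 = 1 - w1 = 0.0698
fused = w1*s1 + w2*s2 = 44.3721 + 2.2395
= 46.6116 m


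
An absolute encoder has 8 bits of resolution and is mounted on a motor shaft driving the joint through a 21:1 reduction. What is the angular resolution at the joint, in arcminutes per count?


counts = 2^8 = 256
effective counts at joint = 256 * 21 = 5376
resolution = 360*60 / 5376
= 4.0179 arcmin/count


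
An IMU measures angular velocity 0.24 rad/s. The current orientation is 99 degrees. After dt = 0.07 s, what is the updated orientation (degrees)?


delta_theta = w * dt = 0.24 * 0.07 = 0.0168 rad
= 0.9626 deg
theta_new = 99 + 0.9626 = 99.9626 deg


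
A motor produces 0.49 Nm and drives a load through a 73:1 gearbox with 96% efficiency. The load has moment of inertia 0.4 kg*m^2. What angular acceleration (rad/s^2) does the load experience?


tau_out = tau_motor * N * eta
= 0.49 * 73 * 0.96 = 34.3392 Nm
alpha = tau_out / I = 34.3392 / 0.4
= 85.848 rad/s^2


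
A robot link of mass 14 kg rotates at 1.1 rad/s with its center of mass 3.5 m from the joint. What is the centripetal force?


F = m * omega^2 * r
= 14 * 1.1^2 * 3.5
= 14 * 1.21 * 3.5
= 59.29 N


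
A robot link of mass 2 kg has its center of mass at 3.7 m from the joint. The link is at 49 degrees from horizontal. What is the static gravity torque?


tau = m*g*L*cos(angle)
= 2 * 9.81 * 3.7 * cos(49 deg)
= 2 * 9.81 * 3.7 * 0.6561
= 47.6259 Nm


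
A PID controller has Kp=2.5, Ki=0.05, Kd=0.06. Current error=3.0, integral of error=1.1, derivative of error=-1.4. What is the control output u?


u = Kp*e + Ki*int(e) + Kd*de/dt
= 2.5*3.0 + 0.05*1.1 + 0.06*(-1.4)
= 7.5 + 0.055 + -0.084
= 7.471


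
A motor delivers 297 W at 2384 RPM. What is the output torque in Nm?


omega = 2384 * 2*pi/60 = 249.6519 rad/s
tau = P / omega = 297 / 249.6519
= 1.1897 Nm


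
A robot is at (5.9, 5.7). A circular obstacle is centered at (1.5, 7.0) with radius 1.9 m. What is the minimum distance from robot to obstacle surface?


center_dist = sqrt((5.9-1.5)^2 + (5.7-7.0)^2)
= sqrt(19.36 + 1.69)
= 4.588
min_dist = center_dist - radius = 4.588 - 1.9 = 2.688 m


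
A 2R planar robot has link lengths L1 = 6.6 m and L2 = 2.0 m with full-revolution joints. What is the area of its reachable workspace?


r_max = L1 + L2 = 8.6 m
r_min = |L1 - L2| = 4.6 m
Area = pi*(r_max^2 - r_min^2)
= pi*(73.96 - 21.16)
= pi * 52.8
= 165.8761 m^2


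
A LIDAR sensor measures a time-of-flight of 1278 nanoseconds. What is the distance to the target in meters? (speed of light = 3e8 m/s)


tof = 1278 ns = 1.278e-06 s
dist = c * tof / 2
= 3e8 * 1.278e-06 / 2
= 191.7 m


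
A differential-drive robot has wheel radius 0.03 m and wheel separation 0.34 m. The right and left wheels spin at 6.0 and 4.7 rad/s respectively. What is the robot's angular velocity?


vR = r*wR = 0.03*6.0 = 0.18 m/s
vL = r*wL = 0.03*4.7 = 0.141 m/s
v = (vR+vL)/2 = 0.1605 m/s
omega = (vR-vL)/L = 0.1147 rad/s
angular velocity = 0.1147 rad/s


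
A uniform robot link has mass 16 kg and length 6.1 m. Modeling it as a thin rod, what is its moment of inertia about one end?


I = (1/3) * m * L^2
= (1/3) * 16 * 6.1^2
= 0.333333 * 16 * 37.21
= 198.4533 kg*m^2


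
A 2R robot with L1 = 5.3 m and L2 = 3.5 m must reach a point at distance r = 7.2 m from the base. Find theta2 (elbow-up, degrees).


cos(theta2) = (r^2 - L1^2 - L2^2) / (2*L1*L2)
cos(theta2) = (51.84 - 28.09 - 12.25) / 37.1
cos(theta2) = 0.309973
theta2 = 71.9424 degrees


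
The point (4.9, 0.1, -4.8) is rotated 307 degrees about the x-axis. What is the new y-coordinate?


Rotation about x-axis: y' = y*cos(theta) - z*sin(theta)
= 0.1 * 0.6018 - -4.8 * -0.7986
= -3.7733


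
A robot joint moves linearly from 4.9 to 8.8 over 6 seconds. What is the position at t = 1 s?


s = t/T = 1/6 = 0.1667
p(t) = p0 + (pf-p0)*s
= 4.9 + (8.8 - 4.9) * 0.1667
= 5.55


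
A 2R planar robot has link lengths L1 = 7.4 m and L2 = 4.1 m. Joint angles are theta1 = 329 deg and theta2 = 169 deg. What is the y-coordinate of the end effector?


Convert angles to radians: theta1 = 5.7421, theta2 = 2.9496
y = L1*sin(theta1) + L2*sin(theta1+theta2)
y = -3.8113 + 2.7434
y = -1.0678


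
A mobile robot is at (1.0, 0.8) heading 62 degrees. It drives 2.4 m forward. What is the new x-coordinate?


x_new = x0 + d*cos(theta)
= 1.0 + 2.4*cos(62)
= 1.0 + 1.1267
= 2.1267


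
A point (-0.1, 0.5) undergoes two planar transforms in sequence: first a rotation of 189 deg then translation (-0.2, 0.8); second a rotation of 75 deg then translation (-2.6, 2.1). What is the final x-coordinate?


After transform 1:
x1 = cos(189)*-0.1 - sin(189)*0.5 + -0.2 = -0.023
y1 = sin(189)*-0.1 + cos(189)*0.5 + 0.8 = 0.3218
After transform 2:
x2 = cos(75)*-0.023 - sin(75)*0.3218 + -2.6
= -2.9168


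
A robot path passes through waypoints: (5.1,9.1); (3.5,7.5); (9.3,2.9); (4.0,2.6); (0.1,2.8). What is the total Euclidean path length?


Segment lengths:
  seg1 = sqrt((-1.6)^2 + (-1.6)^2) = 2.2627
  seg2 = sqrt((5.8)^2 + (-4.6)^2) = 7.4027
  seg3 = sqrt((-5.3)^2 + (-0.3)^2) = 5.3085
  seg4 = sqrt((-3.9)^2 + (0.2)^2) = 3.9051
Total = 18.8791


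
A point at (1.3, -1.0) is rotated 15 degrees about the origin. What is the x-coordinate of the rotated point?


x' = x*cos(theta) - y*sin(theta)
cos(15 deg) = 0.9659, sin(15 deg) = 0.2588
x' = 1.3 * 0.9659 - -1.0 * 0.2588
= 1.2557 - -0.2588
= 1.5145


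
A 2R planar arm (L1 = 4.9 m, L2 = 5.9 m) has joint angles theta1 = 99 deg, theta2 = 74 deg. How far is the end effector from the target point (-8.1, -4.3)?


End effector via forward kinematics:
x = L1*cos(t1) + L2*cos(t1+t2) = -6.6226
y = L1*sin(t1) + L2*sin(t1+t2) = 5.5587
Distance to target:
d = sqrt((-8.1 - -6.6226)^2 + (-4.3 - 5.5587)^2)
= sqrt(2.1829 + 97.194)
= 9.9688 m


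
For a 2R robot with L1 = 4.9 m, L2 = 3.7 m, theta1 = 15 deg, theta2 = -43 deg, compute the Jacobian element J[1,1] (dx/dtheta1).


J[1,1] = -L1*sin(t1) - L2*sin(t1+t2)
= -4.9*sin(15) - 3.7*sin(-28)
= 0.4688


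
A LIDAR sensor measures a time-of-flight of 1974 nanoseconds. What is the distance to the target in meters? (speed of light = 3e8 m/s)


tof = 1974 ns = 1.974e-06 s
dist = c * tof / 2
= 3e8 * 1.974e-06 / 2
= 296.1 m


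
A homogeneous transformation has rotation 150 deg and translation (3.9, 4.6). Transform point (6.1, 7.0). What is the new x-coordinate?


x' = cos(theta)*px - sin(theta)*py + tx
= -0.866*6.1 - 0.5*7.0 + 3.9
= -4.8828


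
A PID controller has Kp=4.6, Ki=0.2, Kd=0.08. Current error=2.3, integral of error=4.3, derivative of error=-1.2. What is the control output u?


u = Kp*e + Ki*int(e) + Kd*de/dt
= 4.6*2.3 + 0.2*4.3 + 0.08*(-1.2)
= 10.58 + 0.86 + -0.096
= 11.344


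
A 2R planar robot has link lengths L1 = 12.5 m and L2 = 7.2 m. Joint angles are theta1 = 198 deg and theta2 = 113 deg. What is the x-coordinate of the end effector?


Convert angles to radians: theta1 = 3.4558, theta2 = 1.9722
x = L1*cos(theta1) + L2*cos(theta1+theta2)
x = -11.8882 + 4.7236
x = -7.1646


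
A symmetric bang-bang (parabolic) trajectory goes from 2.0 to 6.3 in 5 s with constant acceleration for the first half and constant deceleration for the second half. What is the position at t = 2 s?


Symmetric rest-to-rest: each phase covers (pf-p0)/2 in time T/2. 0.5*a*(T/2)^2 = (pf-p0)/2 => a = 4*(pf-p0)/T^2
a = 4*(6.3-2.0)/5^2 = 0.688
t = 2 is in the acceleration phase (t <= T/2).
p = p0 + 0.5*a*t^2 = 2.0 + 0.5*0.688*2^2
= 3.376


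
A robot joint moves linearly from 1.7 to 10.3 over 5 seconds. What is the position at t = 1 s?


s = t/T = 1/5 = 0.2
p(t) = p0 + (pf-p0)*s
= 1.7 + (10.3 - 1.7) * 0.2
= 3.42


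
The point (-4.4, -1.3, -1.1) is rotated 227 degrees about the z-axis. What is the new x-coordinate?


Rotation about z-axis: x' = x*cos(theta) - y*sin(theta)
= -4.4 * -0.682 - -1.3 * -0.7314
= 2.05


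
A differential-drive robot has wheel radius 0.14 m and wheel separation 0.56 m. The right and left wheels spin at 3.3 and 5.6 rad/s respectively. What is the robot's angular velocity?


vR = r*wR = 0.14*3.3 = 0.462 m/s
vL = r*wL = 0.14*5.6 = 0.784 m/s
v = (vR+vL)/2 = 0.623 m/s
omega = (vR-vL)/L = -0.575 rad/s
angular velocity = -0.575 rad/s


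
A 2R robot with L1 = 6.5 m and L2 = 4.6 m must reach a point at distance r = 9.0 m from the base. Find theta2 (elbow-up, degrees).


cos(theta2) = (r^2 - L1^2 - L2^2) / (2*L1*L2)
cos(theta2) = (81.0 - 42.25 - 21.16) / 59.8
cos(theta2) = 0.294147
theta2 = 72.8936 degrees


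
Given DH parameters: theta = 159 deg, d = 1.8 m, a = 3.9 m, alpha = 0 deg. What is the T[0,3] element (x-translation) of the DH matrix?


T[0,3] = a * cos(theta)
= 3.9 * cos(159 deg)
= 3.9 * -0.9336
= -3.641


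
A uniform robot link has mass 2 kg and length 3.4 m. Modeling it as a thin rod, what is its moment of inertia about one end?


I = (1/3) * m * L^2
= (1/3) * 2 * 3.4^2
= 0.333333 * 2 * 11.56
= 7.7067 kg*m^2


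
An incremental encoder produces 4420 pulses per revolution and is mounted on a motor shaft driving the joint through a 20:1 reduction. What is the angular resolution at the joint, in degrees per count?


counts per rev = 4420
effective counts at joint = 4420 * 20 = 88400
resolution = 360 / 88400
= 0.0041 deg/count


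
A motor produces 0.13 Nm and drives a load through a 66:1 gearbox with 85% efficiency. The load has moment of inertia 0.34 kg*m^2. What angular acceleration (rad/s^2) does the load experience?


tau_out = tau_motor * N * eta
= 0.13 * 66 * 0.85 = 7.293 Nm
alpha = tau_out / I = 7.293 / 0.34
= 21.45 rad/s^2


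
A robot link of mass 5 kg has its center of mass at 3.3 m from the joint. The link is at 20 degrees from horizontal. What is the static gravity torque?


tau = m*g*L*cos(angle)
= 5 * 9.81 * 3.3 * cos(20 deg)
= 5 * 9.81 * 3.3 * 0.9397
= 152.1033 Nm


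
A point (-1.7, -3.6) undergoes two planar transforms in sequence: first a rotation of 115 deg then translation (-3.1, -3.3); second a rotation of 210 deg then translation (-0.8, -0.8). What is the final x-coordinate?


After transform 1:
x1 = cos(115)*-1.7 - sin(115)*-3.6 + -3.1 = 0.8812
y1 = sin(115)*-1.7 + cos(115)*-3.6 + -3.3 = -3.3193
After transform 2:
x2 = cos(210)*0.8812 - sin(210)*-3.3193 + -0.8
= -3.2228


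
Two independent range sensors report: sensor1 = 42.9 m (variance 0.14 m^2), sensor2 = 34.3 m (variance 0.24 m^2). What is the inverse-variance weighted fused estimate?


w1 = (1/var1) / (1/var1 + 1/var2)
   = 7.1429 / (7.1429 + 4.1667) = 0.6316
w2 = 1 - w1 = 0.3684
fused = w1*s1 + w2*s2 = 27.0947 + 12.6368
= 39.7316 m


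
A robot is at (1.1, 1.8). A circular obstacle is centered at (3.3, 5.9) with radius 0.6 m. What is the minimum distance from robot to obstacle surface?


center_dist = sqrt((1.1-3.3)^2 + (1.8-5.9)^2)
= sqrt(4.84 + 16.81)
= 4.653
min_dist = center_dist - radius = 4.653 - 0.6 = 4.053 m


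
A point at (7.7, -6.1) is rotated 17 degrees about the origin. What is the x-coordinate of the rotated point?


x' = x*cos(theta) - y*sin(theta)
cos(17 deg) = 0.9563, sin(17 deg) = 0.2924
x' = 7.7 * 0.9563 - -6.1 * 0.2924
= 7.3635 - -1.7835
= 9.147


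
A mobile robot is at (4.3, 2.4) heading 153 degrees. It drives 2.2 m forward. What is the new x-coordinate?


x_new = x0 + d*cos(theta)
= 4.3 + 2.2*cos(153)
= 4.3 + -1.9602
= 2.3398


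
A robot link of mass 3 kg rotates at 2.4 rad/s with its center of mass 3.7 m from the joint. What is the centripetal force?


F = m * omega^2 * r
= 3 * 2.4^2 * 3.7
= 3 * 5.76 * 3.7
= 63.936 N


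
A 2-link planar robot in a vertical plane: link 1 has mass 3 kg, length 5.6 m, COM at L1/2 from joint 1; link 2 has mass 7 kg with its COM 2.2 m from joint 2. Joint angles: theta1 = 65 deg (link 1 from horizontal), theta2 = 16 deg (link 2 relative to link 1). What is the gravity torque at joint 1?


Horizontal distance from joint 1 to link-1 COM:
  x_c1 = (L1/2)*cos(t1) = 2.8 * 0.4226 = 1.1833 m
Horizontal distance from joint 1 to link-2 COM:
  x_c2 = L1*cos(t1) + Lc2*cos(t1+t2)
       = 5.6*0.4226 + 2.2*0.1564 = 2.7108 m
tau1 = m1*g*x_c1 + m2*g*x_c2
     = 3*9.81*1.1833 + 7*9.81*2.7108
     = 34.8254 + 186.1519
     = 220.9773 Nm


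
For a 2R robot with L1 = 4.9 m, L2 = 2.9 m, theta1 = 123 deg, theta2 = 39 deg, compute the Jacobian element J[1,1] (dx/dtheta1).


J[1,1] = -L1*sin(t1) - L2*sin(t1+t2)
= -4.9*sin(123) - 2.9*sin(162)
= -5.0056


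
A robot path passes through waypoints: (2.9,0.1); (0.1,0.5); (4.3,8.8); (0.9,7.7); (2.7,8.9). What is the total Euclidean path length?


Segment lengths:
  seg1 = sqrt((-2.8)^2 + (0.4)^2) = 2.8284
  seg2 = sqrt((4.2)^2 + (8.3)^2) = 9.3022
  seg3 = sqrt((-3.4)^2 + (-1.1)^2) = 3.5735
  seg4 = sqrt((1.8)^2 + (1.2)^2) = 2.1633
Total = 17.8674


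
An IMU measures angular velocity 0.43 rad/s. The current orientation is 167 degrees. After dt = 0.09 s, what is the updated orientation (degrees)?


delta_theta = w * dt = 0.43 * 0.09 = 0.0387 rad
= 2.2173 deg
theta_new = 167 + 2.2173 = 169.2173 deg


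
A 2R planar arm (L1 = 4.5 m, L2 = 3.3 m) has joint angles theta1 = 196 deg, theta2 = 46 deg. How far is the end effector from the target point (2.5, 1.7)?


End effector via forward kinematics:
x = L1*cos(t1) + L2*cos(t1+t2) = -5.8749
y = L1*sin(t1) + L2*sin(t1+t2) = -4.1541
Distance to target:
d = sqrt((2.5 - -5.8749)^2 + (1.7 - -4.1541)^2)
= sqrt(70.1395 + 34.2704)
= 10.2181 m
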